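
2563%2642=2563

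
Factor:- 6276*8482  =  -2^3*3^1*523^1*4241^1 =- 53233032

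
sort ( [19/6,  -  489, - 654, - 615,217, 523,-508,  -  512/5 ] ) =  [ - 654, - 615,  -  508, - 489, - 512/5, 19/6, 217, 523]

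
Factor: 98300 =2^2*5^2* 983^1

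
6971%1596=587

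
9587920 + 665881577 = 675469497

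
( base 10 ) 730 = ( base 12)50A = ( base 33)M4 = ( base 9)1001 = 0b1011011010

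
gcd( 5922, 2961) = 2961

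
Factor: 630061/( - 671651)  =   - 59^2*181^1*671651^( - 1)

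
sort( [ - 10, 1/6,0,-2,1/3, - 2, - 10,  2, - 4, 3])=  [ - 10,-10 , -4, - 2,- 2, 0, 1/6, 1/3,  2,  3] 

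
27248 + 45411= 72659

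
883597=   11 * 80327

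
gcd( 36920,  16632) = 8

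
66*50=3300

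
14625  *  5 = 73125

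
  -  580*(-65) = 37700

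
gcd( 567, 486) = 81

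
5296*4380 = 23196480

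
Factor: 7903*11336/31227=2^3*3^(-1 )*13^1*109^1*1129^1* 1487^(-1) = 12798344/4461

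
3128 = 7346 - 4218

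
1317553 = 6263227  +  -4945674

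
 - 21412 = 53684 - 75096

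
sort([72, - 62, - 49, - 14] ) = [ - 62, - 49, - 14,72]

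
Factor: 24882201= 3^3*921563^1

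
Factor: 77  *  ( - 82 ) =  - 6314 = - 2^1*7^1*11^1*41^1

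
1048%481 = 86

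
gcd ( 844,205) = 1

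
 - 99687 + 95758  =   - 3929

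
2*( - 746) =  - 1492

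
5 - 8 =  - 3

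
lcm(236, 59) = 236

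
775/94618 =775/94618 = 0.01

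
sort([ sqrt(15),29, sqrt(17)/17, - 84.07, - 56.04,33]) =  [-84.07, - 56.04,sqrt( 17 ) /17,sqrt( 15 ), 29,  33 ] 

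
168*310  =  52080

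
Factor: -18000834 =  - 2^1*3^1*647^1*4637^1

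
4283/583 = 7 + 202/583 = 7.35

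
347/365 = 347/365 = 0.95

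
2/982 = 1/491 = 0.00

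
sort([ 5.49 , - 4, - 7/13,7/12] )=[-4, - 7/13,7/12,5.49]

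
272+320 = 592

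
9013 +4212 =13225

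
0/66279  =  0  =  0.00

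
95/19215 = 19/3843 = 0.00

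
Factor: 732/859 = 2^2*3^1 *61^1 * 859^(  -  1)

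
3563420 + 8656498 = 12219918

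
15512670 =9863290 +5649380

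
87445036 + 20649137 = 108094173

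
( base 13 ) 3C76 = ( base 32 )8gc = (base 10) 8716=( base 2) 10001000001100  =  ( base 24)f34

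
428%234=194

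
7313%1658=681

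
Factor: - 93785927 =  - 23^1*4077649^1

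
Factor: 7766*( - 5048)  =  -39202768 = - 2^4*11^1* 353^1*631^1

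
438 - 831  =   - 393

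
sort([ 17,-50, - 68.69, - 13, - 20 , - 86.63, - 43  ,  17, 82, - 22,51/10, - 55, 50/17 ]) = [ - 86.63 , - 68.69 , - 55, - 50,-43, - 22, - 20, - 13,50/17, 51/10,17,17,82 ]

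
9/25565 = 9/25565 = 0.00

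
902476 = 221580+680896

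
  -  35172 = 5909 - 41081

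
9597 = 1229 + 8368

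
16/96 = 1/6= 0.17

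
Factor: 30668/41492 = 17/23 = 17^1*23^(-1)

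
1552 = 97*16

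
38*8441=320758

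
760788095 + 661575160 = 1422363255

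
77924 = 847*92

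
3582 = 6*597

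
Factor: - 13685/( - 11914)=85/74 = 2^( - 1) * 5^1*17^1*37^( - 1)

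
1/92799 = 1/92799 = 0.00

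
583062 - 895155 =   -  312093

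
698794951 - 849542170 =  - 150747219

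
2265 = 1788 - -477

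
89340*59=5271060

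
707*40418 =28575526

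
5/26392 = 5/26392 = 0.00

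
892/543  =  892/543 = 1.64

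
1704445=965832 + 738613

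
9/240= 3/80  =  0.04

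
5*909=4545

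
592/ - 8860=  -148/2215=-  0.07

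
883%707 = 176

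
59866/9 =6651 + 7/9 = 6651.78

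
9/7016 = 9/7016=0.00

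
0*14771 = 0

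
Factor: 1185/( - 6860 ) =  - 2^( - 2 )*3^1*7^ ( - 3)*79^1 = - 237/1372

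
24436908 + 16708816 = 41145724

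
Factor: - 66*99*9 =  - 2^1*3^5*11^2=   - 58806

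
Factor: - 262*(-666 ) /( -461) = -174492/461= -  2^2*3^2*37^1*131^1*461^(  -  1)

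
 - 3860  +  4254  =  394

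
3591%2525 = 1066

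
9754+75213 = 84967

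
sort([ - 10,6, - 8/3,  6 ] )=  [ - 10, - 8/3, 6 , 6 ] 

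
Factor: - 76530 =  - 2^1*3^1*5^1*2551^1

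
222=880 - 658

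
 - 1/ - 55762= 1/55762 =0.00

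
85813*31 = 2660203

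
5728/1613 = 5728/1613= 3.55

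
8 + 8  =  16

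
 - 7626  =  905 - 8531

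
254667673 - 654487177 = - 399819504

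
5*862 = 4310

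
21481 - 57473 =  - 35992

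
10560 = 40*264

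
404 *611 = 246844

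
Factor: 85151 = 11^1 *7741^1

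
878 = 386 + 492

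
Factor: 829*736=2^5*23^1 *829^1 = 610144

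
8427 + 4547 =12974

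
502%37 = 21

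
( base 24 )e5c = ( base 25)D2L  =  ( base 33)7HC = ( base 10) 8196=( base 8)20004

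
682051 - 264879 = 417172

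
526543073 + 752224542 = 1278767615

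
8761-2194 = 6567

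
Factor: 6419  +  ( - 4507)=2^3 * 239^1 = 1912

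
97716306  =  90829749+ 6886557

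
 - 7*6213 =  - 43491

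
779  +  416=1195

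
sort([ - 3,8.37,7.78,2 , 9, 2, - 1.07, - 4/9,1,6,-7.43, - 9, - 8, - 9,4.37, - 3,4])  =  [  -  9, - 9, - 8, - 7.43,  -  3,-3, - 1.07, - 4/9,1,2, 2,4,4.37, 6,7.78, 8.37,9] 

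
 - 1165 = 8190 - 9355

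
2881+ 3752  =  6633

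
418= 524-106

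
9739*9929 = 96698531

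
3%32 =3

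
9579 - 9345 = 234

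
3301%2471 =830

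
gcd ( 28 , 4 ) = 4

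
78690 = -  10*( - 7869) 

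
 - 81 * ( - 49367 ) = 3998727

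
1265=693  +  572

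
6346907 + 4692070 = 11038977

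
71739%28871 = 13997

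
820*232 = 190240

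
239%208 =31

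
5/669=5/669 =0.01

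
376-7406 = - 7030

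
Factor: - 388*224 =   -  86912 = - 2^7 * 7^1*97^1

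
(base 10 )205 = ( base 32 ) 6D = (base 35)5U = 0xCD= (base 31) 6j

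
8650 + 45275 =53925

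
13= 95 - 82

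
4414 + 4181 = 8595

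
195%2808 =195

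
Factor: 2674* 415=1109710=2^1*5^1*7^1 * 83^1*191^1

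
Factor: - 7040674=-2^1*1481^1*2377^1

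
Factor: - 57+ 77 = 2^2*5^1   =  20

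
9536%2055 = 1316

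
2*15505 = 31010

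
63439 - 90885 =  - 27446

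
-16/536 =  - 1 + 65/67=   - 0.03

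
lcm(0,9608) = 0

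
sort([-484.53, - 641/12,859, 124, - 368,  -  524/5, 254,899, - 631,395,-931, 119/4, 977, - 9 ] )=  [- 931,  -  631,-484.53,  -  368, - 524/5,  -  641/12, - 9, 119/4, 124, 254,395, 859,899, 977 ] 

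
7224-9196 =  - 1972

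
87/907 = 87/907 =0.10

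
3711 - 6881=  - 3170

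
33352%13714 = 5924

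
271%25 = 21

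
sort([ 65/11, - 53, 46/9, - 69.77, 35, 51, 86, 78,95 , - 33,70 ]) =[ - 69.77, - 53,  -  33, 46/9,65/11,35,51, 70,  78,86, 95 ] 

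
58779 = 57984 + 795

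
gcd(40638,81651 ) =3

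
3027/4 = 756 + 3/4 = 756.75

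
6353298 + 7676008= 14029306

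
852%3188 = 852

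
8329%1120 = 489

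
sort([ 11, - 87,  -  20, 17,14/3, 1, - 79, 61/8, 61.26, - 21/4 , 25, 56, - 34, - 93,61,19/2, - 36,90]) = [ - 93, - 87, - 79, - 36, -34, - 20,- 21/4,1,14/3,61/8, 19/2,11, 17, 25, 56 , 61, 61.26, 90 ]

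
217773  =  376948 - 159175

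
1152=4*288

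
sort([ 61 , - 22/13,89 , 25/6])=[ - 22/13, 25/6,61,89] 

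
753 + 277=1030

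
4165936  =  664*6274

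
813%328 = 157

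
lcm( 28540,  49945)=199780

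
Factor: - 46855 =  -5^1*9371^1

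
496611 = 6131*81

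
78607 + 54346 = 132953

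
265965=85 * 3129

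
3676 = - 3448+7124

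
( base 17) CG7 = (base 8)7243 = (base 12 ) 2203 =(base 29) 4d6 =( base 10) 3747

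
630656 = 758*832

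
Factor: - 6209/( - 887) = 7^1 =7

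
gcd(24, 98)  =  2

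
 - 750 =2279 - 3029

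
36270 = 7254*5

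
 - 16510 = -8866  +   - 7644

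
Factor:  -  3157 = -7^1 * 11^1*41^1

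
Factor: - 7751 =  - 23^1*337^1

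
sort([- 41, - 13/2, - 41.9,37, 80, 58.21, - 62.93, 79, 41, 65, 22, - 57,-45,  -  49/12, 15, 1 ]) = [- 62.93, - 57, - 45, - 41.9, - 41 , - 13/2,  -  49/12,1,15, 22, 37, 41,58.21,65, 79, 80]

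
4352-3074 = 1278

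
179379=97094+82285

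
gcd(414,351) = 9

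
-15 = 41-56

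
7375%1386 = 445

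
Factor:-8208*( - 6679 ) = 2^4*3^3*19^1*6679^1 = 54821232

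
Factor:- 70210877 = - 11^1*31^1*103^1*1999^1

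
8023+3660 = 11683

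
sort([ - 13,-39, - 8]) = [ - 39, - 13, - 8 ] 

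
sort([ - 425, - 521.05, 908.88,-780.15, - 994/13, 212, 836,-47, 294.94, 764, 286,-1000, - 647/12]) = [ - 1000,-780.15,-521.05, - 425  , - 994/13, - 647/12, - 47, 212, 286, 294.94,764, 836,908.88]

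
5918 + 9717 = 15635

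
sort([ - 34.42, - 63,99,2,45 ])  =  [ - 63, - 34.42,2,45,99 ]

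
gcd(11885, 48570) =5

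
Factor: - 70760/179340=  - 2^1*3^( - 1) * 7^(-2 ) * 29^1 = - 58/147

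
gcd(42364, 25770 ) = 2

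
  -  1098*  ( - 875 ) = 960750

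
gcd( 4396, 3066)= 14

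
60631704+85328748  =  145960452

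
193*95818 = 18492874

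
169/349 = 169/349 = 0.48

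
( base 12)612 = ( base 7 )2363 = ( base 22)1HK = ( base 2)1101101110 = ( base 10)878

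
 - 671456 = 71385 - 742841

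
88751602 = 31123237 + 57628365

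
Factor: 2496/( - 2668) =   -  2^4*3^1*13^1*23^( - 1)*29^( - 1)=- 624/667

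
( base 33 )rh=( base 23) 1GB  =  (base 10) 908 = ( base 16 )38c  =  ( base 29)129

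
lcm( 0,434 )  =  0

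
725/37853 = 725/37853 = 0.02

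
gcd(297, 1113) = 3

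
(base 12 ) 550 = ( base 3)1001220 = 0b1100001100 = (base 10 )780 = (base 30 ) Q0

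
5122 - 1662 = 3460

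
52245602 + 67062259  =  119307861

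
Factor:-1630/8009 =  -2^1*5^1 * 163^1*8009^ (-1) 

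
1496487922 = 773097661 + 723390261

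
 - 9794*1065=-10430610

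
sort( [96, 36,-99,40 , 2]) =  [ - 99, 2,  36,  40,96] 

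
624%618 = 6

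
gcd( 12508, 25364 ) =4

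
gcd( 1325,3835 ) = 5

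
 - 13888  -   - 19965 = 6077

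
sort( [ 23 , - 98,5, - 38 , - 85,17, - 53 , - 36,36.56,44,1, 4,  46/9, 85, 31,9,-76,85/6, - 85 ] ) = [- 98 , - 85, - 85, - 76, - 53,  -  38, - 36, 1 , 4,5, 46/9,9, 85/6,17 , 23,  31,36.56, 44, 85]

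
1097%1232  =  1097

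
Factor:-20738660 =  - 2^2 * 5^1 * 457^1 * 2269^1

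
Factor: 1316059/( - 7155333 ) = -3^( - 2)*41^1*89^ ( - 1 )*8933^(-1)*32099^1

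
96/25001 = 96/25001 = 0.00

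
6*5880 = 35280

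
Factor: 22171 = 22171^1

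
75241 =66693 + 8548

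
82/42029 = 82/42029  =  0.00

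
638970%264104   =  110762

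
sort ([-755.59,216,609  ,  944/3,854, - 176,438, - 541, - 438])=[ - 755.59 , - 541, -438,  -  176, 216,  944/3, 438,609, 854] 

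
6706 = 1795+4911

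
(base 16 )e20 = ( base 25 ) 5JG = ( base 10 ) 3616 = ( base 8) 7040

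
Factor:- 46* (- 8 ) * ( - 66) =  -2^5*3^1*11^1*23^1 = - 24288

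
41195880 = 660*62418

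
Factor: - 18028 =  - 2^2*4507^1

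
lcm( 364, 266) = 6916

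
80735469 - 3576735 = 77158734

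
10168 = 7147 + 3021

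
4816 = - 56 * ( - 86)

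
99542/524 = 189+253/262 = 189.97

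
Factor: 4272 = 2^4 * 3^1*89^1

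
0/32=0 = 0.00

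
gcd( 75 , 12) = 3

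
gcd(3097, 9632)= 1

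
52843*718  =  37941274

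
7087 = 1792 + 5295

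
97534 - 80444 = 17090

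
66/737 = 6/67 = 0.09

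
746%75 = 71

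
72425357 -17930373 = 54494984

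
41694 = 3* 13898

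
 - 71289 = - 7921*9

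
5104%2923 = 2181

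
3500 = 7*500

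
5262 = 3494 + 1768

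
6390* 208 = 1329120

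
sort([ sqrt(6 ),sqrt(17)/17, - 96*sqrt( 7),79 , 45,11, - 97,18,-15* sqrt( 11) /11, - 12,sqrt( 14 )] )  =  [ - 96*sqrt(7),  -  97, - 12 , - 15 * sqrt( 11)/11,sqrt( 17)/17,sqrt(6),sqrt( 14),  11,18,45, 79]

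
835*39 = 32565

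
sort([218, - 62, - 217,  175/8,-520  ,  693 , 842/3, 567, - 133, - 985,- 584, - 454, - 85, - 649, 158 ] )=[ - 985, - 649, - 584, - 520, - 454,-217, - 133 , - 85, - 62,  175/8, 158, 218, 842/3,567, 693 ] 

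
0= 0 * 855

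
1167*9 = 10503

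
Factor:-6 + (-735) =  - 3^1*13^1*19^1 =-741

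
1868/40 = 467/10 = 46.70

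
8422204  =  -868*(-9703)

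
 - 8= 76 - 84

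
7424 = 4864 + 2560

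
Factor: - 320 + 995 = 675 = 3^3*5^2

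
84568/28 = 21142/7 =3020.29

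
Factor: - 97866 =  - 2^1*3^2 * 5437^1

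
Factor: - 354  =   - 2^1*3^1*59^1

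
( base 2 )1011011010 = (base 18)24A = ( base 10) 730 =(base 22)1b4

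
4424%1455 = 59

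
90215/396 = 90215/396 = 227.82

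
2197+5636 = 7833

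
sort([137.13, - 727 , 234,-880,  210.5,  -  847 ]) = [ - 880, - 847, - 727, 137.13, 210.5,234] 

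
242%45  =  17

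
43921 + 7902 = 51823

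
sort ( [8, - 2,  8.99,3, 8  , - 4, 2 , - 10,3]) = [ - 10, - 4,  -  2, 2, 3, 3,  8 , 8, 8.99]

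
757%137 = 72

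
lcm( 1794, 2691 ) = 5382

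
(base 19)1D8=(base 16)268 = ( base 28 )M0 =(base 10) 616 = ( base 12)434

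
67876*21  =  1425396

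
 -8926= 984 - 9910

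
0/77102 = 0 = 0.00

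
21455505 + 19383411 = 40838916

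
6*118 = 708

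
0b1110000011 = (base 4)32003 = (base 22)1ij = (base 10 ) 899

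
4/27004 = 1/6751= 0.00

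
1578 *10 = 15780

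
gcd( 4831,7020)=1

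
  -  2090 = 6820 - 8910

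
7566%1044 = 258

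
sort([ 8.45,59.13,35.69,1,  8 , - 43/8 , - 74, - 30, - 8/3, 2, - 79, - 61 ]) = [-79, -74, - 61 , - 30, - 43/8, - 8/3 , 1 , 2, 8,  8.45, 35.69,59.13] 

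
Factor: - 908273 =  - 41^1 *22153^1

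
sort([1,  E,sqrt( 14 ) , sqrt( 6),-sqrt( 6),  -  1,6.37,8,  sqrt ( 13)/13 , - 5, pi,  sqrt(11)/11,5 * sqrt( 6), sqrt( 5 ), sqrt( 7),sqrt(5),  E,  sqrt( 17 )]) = [  -  5,  -  sqrt(6 ), - 1 , sqrt (13 )/13,  sqrt( 11)/11,1, sqrt( 5 ), sqrt ( 5),sqrt( 6) , sqrt( 7),E,E,pi,sqrt(14),sqrt( 17),6.37,  8, 5*sqrt( 6)]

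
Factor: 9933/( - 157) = -3^1*7^1* 11^1 * 43^1* 157^( -1 ) 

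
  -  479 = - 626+147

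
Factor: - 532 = - 2^2*7^1*19^1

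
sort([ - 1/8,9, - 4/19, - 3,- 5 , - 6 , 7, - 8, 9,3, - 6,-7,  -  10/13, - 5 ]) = [ - 8, - 7, - 6, - 6, - 5, - 5, - 3, - 10/13, - 4/19,- 1/8 , 3,7,9, 9]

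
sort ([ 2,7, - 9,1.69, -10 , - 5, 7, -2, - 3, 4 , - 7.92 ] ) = [ - 10,-9, - 7.92, - 5, - 3, - 2,  1.69,  2, 4, 7,7] 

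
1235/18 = 68  +  11/18 = 68.61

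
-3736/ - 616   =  6 + 5/77 = 6.06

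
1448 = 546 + 902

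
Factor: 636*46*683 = 2^3*3^1*23^1*53^1*683^1 = 19981848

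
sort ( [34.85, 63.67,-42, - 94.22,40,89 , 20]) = [ - 94.22, - 42, 20,34.85, 40, 63.67,89 ]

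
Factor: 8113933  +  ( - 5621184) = 7^1*53^1*6719^1 = 2492749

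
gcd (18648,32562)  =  18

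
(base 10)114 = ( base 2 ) 1110010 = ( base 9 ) 136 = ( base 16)72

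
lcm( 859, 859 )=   859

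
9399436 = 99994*94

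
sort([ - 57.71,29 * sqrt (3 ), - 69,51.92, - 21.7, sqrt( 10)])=[ - 69, - 57.71,  -  21.7,sqrt ( 10 )  ,  29*sqrt(3 ),51.92 ]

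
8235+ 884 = 9119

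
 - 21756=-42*518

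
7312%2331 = 319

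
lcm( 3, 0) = 0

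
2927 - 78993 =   -  76066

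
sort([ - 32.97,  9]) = [ - 32.97,9 ]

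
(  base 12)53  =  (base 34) 1T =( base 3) 2100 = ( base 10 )63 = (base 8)77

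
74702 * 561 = 41907822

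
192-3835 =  - 3643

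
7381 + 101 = 7482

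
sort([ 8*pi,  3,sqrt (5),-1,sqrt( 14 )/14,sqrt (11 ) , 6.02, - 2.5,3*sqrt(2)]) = [ - 2.5, - 1,  sqrt (14 )/14,sqrt( 5 ) , 3, sqrt( 11) , 3*sqrt(2),  6.02, 8 * pi]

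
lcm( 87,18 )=522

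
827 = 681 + 146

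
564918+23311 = 588229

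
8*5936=47488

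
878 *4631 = 4066018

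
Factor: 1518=2^1*3^1*11^1 * 23^1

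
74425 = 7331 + 67094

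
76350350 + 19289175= 95639525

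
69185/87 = 795 + 20/87=795.23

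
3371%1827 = 1544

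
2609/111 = 2609/111= 23.50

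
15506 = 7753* 2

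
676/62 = 338/31 = 10.90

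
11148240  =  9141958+2006282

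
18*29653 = 533754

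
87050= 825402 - 738352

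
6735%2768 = 1199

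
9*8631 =77679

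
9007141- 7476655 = 1530486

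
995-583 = 412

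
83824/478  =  175 + 87/239 = 175.36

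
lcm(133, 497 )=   9443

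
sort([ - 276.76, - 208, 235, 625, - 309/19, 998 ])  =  [  -  276.76, - 208 , - 309/19,235, 625,  998]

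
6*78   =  468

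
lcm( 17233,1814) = 34466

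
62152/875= 71 + 27/875 = 71.03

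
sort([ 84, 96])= [ 84,96]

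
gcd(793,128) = 1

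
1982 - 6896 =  - 4914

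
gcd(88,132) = 44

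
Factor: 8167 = 8167^1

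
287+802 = 1089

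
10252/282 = 5126/141 = 36.35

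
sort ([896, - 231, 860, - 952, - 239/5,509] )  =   [ - 952, - 231, - 239/5, 509,860, 896 ]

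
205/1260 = 41/252=0.16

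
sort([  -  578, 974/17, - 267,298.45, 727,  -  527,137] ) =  [ - 578, - 527,- 267, 974/17,137,298.45, 727 ]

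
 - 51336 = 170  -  51506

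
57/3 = 19 = 19.00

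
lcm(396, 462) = 2772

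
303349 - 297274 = 6075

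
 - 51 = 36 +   -  87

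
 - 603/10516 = - 603/10516=   - 0.06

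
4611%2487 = 2124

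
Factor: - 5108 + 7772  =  2^3*3^2*37^1 = 2664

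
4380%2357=2023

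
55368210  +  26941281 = 82309491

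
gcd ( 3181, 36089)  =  1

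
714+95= 809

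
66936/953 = 66936/953= 70.24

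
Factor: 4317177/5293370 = 2^ ( - 1)*3^1 * 5^( - 1)* 29^( -1) * 41^1 * 18253^ (-1)*35099^1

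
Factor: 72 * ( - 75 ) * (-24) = 2^6*3^4*5^2 = 129600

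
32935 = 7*4705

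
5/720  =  1/144 = 0.01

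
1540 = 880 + 660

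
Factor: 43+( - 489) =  - 446 = - 2^1*223^1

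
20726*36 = 746136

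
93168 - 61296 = 31872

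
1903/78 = 24 + 31/78=24.40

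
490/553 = 70/79=0.89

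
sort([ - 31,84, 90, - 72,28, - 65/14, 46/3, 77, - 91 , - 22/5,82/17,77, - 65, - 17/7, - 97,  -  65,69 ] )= [ - 97, - 91, - 72,-65, - 65, - 31, - 65/14, - 22/5, - 17/7,82/17, 46/3,28, 69,77, 77, 84, 90 ]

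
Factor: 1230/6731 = 2^1*3^1*5^1*41^1*53^( - 1 )*127^(-1 )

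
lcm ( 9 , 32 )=288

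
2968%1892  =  1076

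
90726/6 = 15121 = 15121.00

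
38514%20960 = 17554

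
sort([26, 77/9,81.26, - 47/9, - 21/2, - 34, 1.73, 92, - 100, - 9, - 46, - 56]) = [ - 100, - 56, - 46,-34,  -  21/2,-9, - 47/9, 1.73, 77/9, 26, 81.26,92 ] 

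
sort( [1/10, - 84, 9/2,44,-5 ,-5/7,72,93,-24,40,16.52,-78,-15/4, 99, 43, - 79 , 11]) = [ - 84 ,-79, - 78,-24, - 5,- 15/4, - 5/7, 1/10, 9/2, 11, 16.52,40, 43, 44 , 72 , 93 , 99]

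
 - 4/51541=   -  4/51541 = -0.00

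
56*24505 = 1372280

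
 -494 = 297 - 791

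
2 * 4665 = 9330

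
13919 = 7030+6889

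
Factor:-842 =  - 2^1 * 421^1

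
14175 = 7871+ 6304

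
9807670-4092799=5714871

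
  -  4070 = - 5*814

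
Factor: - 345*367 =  - 3^1*5^1*23^1*367^1 = - 126615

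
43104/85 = 507 + 9/85 = 507.11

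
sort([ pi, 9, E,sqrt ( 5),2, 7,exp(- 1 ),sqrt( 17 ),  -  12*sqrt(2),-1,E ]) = [ - 12 * sqrt( 2),-1,exp( - 1 ),2, sqrt( 5),E,E, pi,sqrt(17), 7,9 ] 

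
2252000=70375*32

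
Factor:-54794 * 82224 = -2^5 * 3^2 *571^1*27397^1 = - 4505381856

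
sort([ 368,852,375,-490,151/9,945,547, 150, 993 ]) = [ -490,151/9,150, 368,  375  ,  547,852,945,993] 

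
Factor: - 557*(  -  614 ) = 2^1* 307^1*557^1 = 341998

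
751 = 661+90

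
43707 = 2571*17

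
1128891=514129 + 614762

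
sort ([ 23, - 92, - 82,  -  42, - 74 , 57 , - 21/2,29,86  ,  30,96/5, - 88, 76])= [ - 92, - 88, - 82,  -  74, - 42,  -  21/2, 96/5 , 23,29,30, 57,76,86] 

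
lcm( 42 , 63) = 126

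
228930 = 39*5870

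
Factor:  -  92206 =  - 2^1*46103^1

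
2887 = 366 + 2521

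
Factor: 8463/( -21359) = -3^1*7^1*53^ ( - 1 ) = - 21/53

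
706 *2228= 1572968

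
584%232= 120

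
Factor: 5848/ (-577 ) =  - 2^3 * 17^1*43^1*577^(-1)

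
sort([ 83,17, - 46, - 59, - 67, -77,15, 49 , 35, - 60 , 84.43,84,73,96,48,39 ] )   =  [ - 77, - 67, - 60, - 59, - 46, 15, 17,35,39,48,49,73,83,84,84.43, 96]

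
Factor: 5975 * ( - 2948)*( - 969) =2^2 * 3^1*5^2*11^1*17^1 * 19^1* 67^1*239^1 = 17068256700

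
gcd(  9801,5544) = 99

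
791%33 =32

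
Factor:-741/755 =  - 3^1*5^( - 1)*13^1*19^1*151^( - 1 ) 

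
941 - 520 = 421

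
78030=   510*153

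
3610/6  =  1805/3 = 601.67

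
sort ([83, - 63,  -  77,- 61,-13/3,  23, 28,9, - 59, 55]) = [  -  77, - 63,-61,-59,- 13/3,  9,23  ,  28, 55, 83] 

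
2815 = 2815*1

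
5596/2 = 2798 = 2798.00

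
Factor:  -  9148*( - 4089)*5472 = 204686573184= 2^7*3^3*19^1 * 29^1* 47^1*2287^1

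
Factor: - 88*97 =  - 2^3 * 11^1*97^1 = -8536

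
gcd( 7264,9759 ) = 1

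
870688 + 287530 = 1158218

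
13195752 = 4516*2922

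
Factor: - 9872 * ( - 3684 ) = 36368448 = 2^6 * 3^1 * 307^1 * 617^1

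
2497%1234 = 29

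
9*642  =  5778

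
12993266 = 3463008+9530258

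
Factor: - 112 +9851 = 9739 = 9739^1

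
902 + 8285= 9187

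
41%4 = 1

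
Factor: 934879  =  11^1*37^1 * 2297^1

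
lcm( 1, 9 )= 9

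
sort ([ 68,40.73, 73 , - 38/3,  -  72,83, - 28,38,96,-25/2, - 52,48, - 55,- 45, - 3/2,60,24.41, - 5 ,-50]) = [ - 72, - 55, - 52, - 50,-45, - 28 , - 38/3,-25/2, - 5, - 3/2,24.41,38,40.73,  48,60,68,73,83, 96]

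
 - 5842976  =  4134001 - 9976977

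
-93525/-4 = 93525/4 = 23381.25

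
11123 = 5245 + 5878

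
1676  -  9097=-7421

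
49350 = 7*7050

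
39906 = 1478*27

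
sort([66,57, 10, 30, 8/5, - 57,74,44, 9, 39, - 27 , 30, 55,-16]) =[  -  57, - 27 , - 16 , 8/5,  9,10, 30,30  ,  39,44,55, 57,  66, 74]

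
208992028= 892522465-683530437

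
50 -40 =10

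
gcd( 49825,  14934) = 1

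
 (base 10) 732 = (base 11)606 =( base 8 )1334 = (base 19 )20a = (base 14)3A4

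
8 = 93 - 85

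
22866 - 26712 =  - 3846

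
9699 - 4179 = 5520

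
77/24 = 77/24  =  3.21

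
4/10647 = 4/10647 = 0.00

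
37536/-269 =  - 37536/269 = -139.54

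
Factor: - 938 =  - 2^1 * 7^1*67^1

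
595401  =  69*8629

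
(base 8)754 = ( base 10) 492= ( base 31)fr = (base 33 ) eu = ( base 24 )kc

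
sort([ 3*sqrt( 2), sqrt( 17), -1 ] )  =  [ - 1,sqrt(17 ), 3*sqrt(2 )]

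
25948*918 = 23820264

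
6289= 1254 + 5035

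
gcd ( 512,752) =16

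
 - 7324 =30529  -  37853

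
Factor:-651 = - 3^1*7^1*31^1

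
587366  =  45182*13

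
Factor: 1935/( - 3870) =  - 2^( - 1)=-1/2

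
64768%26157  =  12454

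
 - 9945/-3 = 3315/1  =  3315.00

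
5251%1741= 28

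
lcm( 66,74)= 2442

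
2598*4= 10392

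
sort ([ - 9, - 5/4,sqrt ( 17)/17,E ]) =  [ - 9 , - 5/4,sqrt ( 17)/17,E]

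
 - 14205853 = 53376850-67582703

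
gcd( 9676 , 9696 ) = 4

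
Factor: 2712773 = 7^1 *191^1 * 2029^1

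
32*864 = 27648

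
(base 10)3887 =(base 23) 780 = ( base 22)80f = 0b111100101111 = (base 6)25555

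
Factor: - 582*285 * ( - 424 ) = 2^4 * 3^2*5^1*19^1*53^1 * 97^1 = 70328880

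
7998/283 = 7998/283 = 28.26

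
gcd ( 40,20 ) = 20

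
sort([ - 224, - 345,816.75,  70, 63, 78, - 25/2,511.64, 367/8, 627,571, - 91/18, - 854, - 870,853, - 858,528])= [ - 870, - 858, - 854, -345, - 224, - 25/2, - 91/18, 367/8 , 63,70, 78,511.64, 528, 571,627,816.75 , 853] 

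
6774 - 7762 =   -  988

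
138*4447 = 613686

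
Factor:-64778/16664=  -  32389/8332 = -2^(-2)*7^2*661^1*2083^(  -  1)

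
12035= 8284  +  3751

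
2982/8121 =994/2707 = 0.37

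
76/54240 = 19/13560= 0.00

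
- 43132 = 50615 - 93747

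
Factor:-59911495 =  - 5^1*7^1*103^1*16619^1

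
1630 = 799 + 831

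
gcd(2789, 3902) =1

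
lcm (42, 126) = 126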